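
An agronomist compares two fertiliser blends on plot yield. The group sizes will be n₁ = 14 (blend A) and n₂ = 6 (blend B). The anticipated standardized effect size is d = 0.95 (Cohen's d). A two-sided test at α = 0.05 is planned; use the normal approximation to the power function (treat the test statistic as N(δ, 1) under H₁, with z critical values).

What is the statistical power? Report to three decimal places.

Noncentrality parameter: δ = d / √(1/n₁ + 1/n₂) = 0.95 / √(1/14 + 1/6) = 1.9469
Two-sided α = 0.05 → critical value z_{0.025} = 1.960.
Power = Φ(δ − 1.960) + Φ(−δ − 1.960) = Φ(-0.013) + Φ(-3.907) = 0.4948 + 0.0000 = 0.4948.

Power ≈ 0.495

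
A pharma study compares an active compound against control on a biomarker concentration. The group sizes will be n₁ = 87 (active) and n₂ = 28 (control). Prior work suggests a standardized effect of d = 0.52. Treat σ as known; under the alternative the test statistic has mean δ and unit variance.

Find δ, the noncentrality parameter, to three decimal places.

δ = d / √(1/n₁ + 1/n₂) = 0.52 / √(1/87 + 1/28) = 2.3933

δ ≈ 2.393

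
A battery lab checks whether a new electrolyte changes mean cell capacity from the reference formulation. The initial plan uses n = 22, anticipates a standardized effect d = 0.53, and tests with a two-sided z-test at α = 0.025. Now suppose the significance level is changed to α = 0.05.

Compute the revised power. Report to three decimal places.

δ = d·√n = 0.53 × √22 = 2.4859 (unchanged). New critical value: z_{0.025} = 1.960.
Revised power = Φ(δ − 1.960) + Φ(−δ − 1.960) = Φ(0.526) + Φ(-4.446) = 0.7005 + 0.0000 = 0.7005.

Power ≈ 0.701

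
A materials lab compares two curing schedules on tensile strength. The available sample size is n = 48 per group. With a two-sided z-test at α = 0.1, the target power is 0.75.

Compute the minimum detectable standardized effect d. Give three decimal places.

d ≈ 0.473

Required noncentrality: δ = z_{0.05} + z_{0.25} = 1.645 + 0.674 = 2.319.
(Lower-tail contribution to power is negligible for δ > 0.)
δ = d·√(n/2) ⇒ d = δ/√(n/2) = 2.319/√(48/2) = 0.4734.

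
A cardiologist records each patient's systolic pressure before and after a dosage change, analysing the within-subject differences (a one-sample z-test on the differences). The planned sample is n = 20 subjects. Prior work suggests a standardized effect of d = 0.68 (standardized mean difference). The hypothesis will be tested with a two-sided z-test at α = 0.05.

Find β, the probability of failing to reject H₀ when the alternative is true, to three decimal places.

β ≈ 0.140

Noncentrality parameter: δ = d·√n = 0.68 × √20 = 3.0411
Critical value for a two-sided test at α = 0.05: z_{α/2} = 1.960.
Power = Φ(δ − 1.960) + Φ(−δ − 1.960) = Φ(1.081) + Φ(-5.001) = 0.8602 + 0.0000 = 0.8602.
Type II error: β = 1 − power = 1 − 0.8602 = 0.1398.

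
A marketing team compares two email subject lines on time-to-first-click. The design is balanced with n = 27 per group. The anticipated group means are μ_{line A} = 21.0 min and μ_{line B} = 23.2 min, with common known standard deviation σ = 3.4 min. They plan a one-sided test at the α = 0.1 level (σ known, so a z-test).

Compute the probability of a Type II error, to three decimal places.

Standardized effect: d = |μ_{line A} − μ_{line B}| / σ = |21.0 − 23.2| / 3.4 = 0.6471
Noncentrality parameter: δ = d·√(n/2) = 0.6471 × √(27/2) = 2.3774
One-sided α = 0.1 → critical value z_{0.1} = 1.282.
Power = Φ(δ − 1.282) = Φ(1.096) = 0.8634.
Type II error: β = 1 − power = 1 − 0.8634 = 0.1366.

β ≈ 0.137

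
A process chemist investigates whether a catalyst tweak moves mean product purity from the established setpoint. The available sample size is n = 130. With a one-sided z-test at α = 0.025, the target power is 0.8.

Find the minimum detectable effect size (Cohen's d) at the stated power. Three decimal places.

d ≈ 0.246

Need Φ(δ − 1.960) = 0.8, so δ = 1.960 + 0.842 = 2.802.
δ = d·√n ⇒ d = δ/√n = 2.802/√130 = 0.2457.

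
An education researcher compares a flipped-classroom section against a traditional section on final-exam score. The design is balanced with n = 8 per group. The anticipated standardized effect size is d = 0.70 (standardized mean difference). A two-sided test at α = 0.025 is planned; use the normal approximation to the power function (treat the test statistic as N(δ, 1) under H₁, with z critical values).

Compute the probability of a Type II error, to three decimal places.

β ≈ 0.800

Noncentrality parameter: λ = d·√(n/2) = 0.70 × √(8/2) = 1.4000
Critical value for a two-sided test at α = 0.025: z_{α/2} = 2.241.
Power = Φ(λ − 2.241) + Φ(−λ − 2.241) = Φ(-0.841) + Φ(-3.641) = 0.2001 + 0.0001 = 0.2002.
Type II error: β = 1 − power = 1 − 0.2002 = 0.7998.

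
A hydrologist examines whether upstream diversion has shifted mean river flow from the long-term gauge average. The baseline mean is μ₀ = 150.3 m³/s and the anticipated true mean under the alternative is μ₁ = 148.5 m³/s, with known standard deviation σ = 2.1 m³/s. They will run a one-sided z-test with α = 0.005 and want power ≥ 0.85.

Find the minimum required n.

Standardized effect: d = |μ₁ − μ₀| / σ = |148.5 − 150.3| / 2.1 = 0.8571
Set Φ(δ − 2.576) = 0.85; then δ − 2.576 = Φ⁻¹(0.85) = 1.036, giving δ = 3.612.
δ = d·√n ⇒ n = (δ/d)² = (3.612 / 0.8571)² = 17.76.
Round up to the next whole unit.

n = 18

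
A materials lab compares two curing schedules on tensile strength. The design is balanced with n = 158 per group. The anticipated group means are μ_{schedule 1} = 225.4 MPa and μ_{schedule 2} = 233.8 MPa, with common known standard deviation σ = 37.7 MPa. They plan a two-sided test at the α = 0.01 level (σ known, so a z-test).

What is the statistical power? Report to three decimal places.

Standardized effect: d = |μ_{schedule 1} − μ_{schedule 2}| / σ = |225.4 − 233.8| / 37.7 = 0.2228
Noncentrality parameter: δ = d·√(n/2) = 0.2228 × √(158/2) = 1.9804
Two-sided α = 0.01 → critical value z_{0.005} = 2.576.
Power = Φ(δ − 2.576) + Φ(−δ − 2.576) = Φ(-0.595) + Φ(-4.556) = 0.2758 + 0.0000 = 0.2758.

Power ≈ 0.276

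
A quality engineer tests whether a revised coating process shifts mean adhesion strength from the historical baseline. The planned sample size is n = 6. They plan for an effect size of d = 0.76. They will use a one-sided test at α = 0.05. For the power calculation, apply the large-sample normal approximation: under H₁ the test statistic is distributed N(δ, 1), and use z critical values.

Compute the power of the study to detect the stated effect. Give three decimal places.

Noncentrality parameter: δ = d·√n = 0.76 × √6 = 1.8616
One-sided α = 0.05 → critical value z_{0.05} = 1.645.
Power = Φ(δ − 1.645) = Φ(0.217) = 0.5858.

Power ≈ 0.586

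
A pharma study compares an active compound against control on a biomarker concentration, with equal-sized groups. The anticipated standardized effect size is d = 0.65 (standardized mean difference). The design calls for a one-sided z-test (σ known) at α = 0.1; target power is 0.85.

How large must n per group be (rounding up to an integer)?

For power 0.85 need Φ(δ − z_{0.1}) = 0.85, so δ = z_{0.1} + z_{0.15} = 1.282 + 1.036 = 2.318.
δ = d·√(n/2) ⇒ n = 2(δ/d)² = 2 × (2.318 / 0.65)² = 25.43.
Rounding up, n = 26 per group.

n = 26 per group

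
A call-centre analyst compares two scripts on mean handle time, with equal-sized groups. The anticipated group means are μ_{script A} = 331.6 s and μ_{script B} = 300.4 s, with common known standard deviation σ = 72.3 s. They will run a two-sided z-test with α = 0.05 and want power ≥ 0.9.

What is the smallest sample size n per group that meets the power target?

n = 113 per group

Standardized effect: d = |μ_{script A} − μ_{script B}| / σ = |331.6 − 300.4| / 72.3 = 0.4315
For power 0.9 need Φ(δ − z_{0.025}) = 0.9, so δ = z_{0.025} + z_{0.10} = 1.960 + 1.282 = 3.242.
(For δ > 0 the lower-tail rejection region contributes negligibly to power, so the one-term inversion is standard.)
δ = d·√(n/2) ⇒ n = 2(δ/d)² = 2 × (3.242 / 0.4315)² = 112.85.
Rounding up, n = 113 per group.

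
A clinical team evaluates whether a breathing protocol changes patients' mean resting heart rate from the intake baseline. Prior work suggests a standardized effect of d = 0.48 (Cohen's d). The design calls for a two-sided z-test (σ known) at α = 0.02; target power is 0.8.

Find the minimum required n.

n = 44

For power 0.8 need Φ(δ − z_{0.01}) = 0.8, so δ = z_{0.01} + z_{0.20} = 2.326 + 0.842 = 3.168.
(Ignoring the negligible lower-tail rejection probability gives the usual closed-form inversion.)
δ = d·√n ⇒ n = (δ/d)² = (3.168 / 0.48)² = 43.56.
Round up to the next whole unit.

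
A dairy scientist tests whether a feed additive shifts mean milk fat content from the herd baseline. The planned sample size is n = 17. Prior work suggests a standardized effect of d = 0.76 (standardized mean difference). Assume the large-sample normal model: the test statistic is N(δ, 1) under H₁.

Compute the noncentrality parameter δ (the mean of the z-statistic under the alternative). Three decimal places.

δ = d·√n = 0.76 × √17 = 3.1336

δ ≈ 3.134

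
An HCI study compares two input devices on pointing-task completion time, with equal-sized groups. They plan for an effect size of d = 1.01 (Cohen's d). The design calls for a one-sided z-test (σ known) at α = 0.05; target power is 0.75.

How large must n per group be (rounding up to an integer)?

n = 11 per group

For power 0.75 need Φ(δ − z_{0.05}) = 0.75, so δ = z_{0.05} + z_{0.25} = 1.645 + 0.674 = 2.319.
δ = d·√(n/2) ⇒ n = 2(δ/d)² = 2 × (2.319 / 1.01)² = 10.55.
Rounding up, n = 11 per group.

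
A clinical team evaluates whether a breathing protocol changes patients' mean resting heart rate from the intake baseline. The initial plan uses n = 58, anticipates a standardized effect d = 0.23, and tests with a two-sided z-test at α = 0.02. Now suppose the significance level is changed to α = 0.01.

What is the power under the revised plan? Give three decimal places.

Power ≈ 0.205

δ = d·√n = 0.23 × √58 = 1.7516 (unchanged). New critical value: z_{0.005} = 2.576.
Revised power = Φ(δ − 2.576) + Φ(−δ − 2.576) = Φ(-0.824) + Φ(-4.327) = 0.2049 + 0.0000 = 0.2049.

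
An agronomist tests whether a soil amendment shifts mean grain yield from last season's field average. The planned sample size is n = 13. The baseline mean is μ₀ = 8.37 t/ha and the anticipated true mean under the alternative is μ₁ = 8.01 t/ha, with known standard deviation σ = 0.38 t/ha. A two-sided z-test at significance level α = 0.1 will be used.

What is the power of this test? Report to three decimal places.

Power ≈ 0.962

Standardized effect: d = |μ₁ − μ₀| / σ = |8.01 − 8.37| / 0.38 = 0.9474
Noncentrality parameter: δ = d·√n = 0.9474 × √13 = 3.4158
Critical value for a two-sided test at α = 0.1: z_{α/2} = 1.645.
Power = Φ(δ − 1.645) + Φ(−δ − 1.645) = Φ(1.771) + Φ(-5.061) = 0.9617 + 0.0000 = 0.9617.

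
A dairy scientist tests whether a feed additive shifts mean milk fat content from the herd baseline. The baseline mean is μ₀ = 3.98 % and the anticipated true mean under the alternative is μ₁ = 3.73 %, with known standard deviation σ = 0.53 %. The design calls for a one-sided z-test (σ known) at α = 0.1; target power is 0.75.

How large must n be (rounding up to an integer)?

n = 18

Standardized effect: d = |μ₁ − μ₀| / σ = |3.73 − 3.98| / 0.53 = 0.4717
For power 0.75 need Φ(δ − z_{0.1}) = 0.75, so δ = z_{0.1} + z_{0.25} = 1.282 + 0.674 = 1.956.
δ = d·√n ⇒ n = (δ/d)² = (1.956 / 0.4717)² = 17.20.
Rounding up, n = 18.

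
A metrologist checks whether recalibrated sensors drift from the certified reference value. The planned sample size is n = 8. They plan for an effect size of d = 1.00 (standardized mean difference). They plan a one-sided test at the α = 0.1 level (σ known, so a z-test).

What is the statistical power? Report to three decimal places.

Noncentrality parameter: δ = d·√n = 1.00 × √8 = 2.8284
One-sided α = 0.1 → critical value z_{0.1} = 1.282.
Power = P(Z > 1.282 − δ) = Φ(1.547) = 0.9391.

Power ≈ 0.939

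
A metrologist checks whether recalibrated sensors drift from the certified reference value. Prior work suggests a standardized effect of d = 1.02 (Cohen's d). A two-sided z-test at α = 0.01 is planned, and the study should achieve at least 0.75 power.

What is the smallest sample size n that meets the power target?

Set Φ(δ − 2.576) = 0.75; then δ − 2.576 = Φ⁻¹(0.75) = 0.674, giving δ = 3.250.
(The Φ(−δ − z_{α/2}) term is vanishingly small for δ > 0 and is dropped in the standard sample-size formula.)
δ = d·√n ⇒ n = (δ/d)² = (3.250 / 1.02)² = 10.15.
Rounding up, n = 11.

n = 11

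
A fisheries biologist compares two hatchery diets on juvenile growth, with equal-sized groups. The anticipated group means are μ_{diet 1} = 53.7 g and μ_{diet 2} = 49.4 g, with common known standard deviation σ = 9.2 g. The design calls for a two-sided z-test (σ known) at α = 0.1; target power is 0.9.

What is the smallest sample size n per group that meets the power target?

n = 79 per group

Standardized effect: d = |μ_{diet 1} − μ_{diet 2}| / σ = |53.7 − 49.4| / 9.2 = 0.4674
Set Φ(δ − 1.645) = 0.9; then δ − 1.645 = Φ⁻¹(0.9) = 1.282, giving δ = 2.926.
(The Φ(−δ − z_{α/2}) term is vanishingly small for δ > 0 and is dropped in the standard sample-size formula.)
δ = d·√(n/2) ⇒ n = 2(δ/d)² = 2 × (2.926 / 0.4674)² = 78.40.
Round up to the next whole unit.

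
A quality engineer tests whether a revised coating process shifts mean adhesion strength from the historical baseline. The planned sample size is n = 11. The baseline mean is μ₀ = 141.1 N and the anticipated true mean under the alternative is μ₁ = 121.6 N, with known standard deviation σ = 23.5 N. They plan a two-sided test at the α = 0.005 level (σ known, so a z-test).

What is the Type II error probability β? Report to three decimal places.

Standardized effect: d = |μ₁ − μ₀| / σ = |121.6 − 141.1| / 23.5 = 0.8298
Noncentrality parameter: δ = d·√n = 0.8298 × √11 = 2.7521
Two-sided α = 0.005 → critical value z_{0.0025} = 2.807.
Power = Φ(δ − 2.807) + Φ(−δ − 2.807) = Φ(-0.055) + Φ(-5.559) = 0.4781 + 0.0000 = 0.4781.
Type II error: β = 1 − power = 1 − 0.4781 = 0.5219.

β ≈ 0.522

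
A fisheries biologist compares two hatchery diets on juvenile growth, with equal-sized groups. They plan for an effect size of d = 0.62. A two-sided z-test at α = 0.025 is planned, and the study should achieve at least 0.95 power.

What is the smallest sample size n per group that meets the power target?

For power 0.95 need Φ(δ − z_{0.0125}) = 0.95, so δ = z_{0.0125} + z_{0.05} = 2.241 + 1.645 = 3.886.
(The Φ(−δ − z_{α/2}) term is vanishingly small for δ > 0 and is dropped in the standard sample-size formula.)
δ = d·√(n/2) ⇒ n = 2(δ/d)² = 2 × (3.886 / 0.62)² = 78.58.
Rounding up, n = 79 per group.

n = 79 per group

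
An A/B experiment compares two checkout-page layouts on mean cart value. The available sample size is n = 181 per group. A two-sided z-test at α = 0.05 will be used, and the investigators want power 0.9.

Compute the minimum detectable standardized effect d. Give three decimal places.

d ≈ 0.341

Required noncentrality: δ = z_{0.025} + z_{0.10} = 1.960 + 1.282 = 3.242.
(The second rejection-region term Φ(−δ − z_{α/2}) is negligible and dropped.)
δ = d·√(n/2) ⇒ d = δ/√(n/2) = 3.242/√(181/2) = 0.3407.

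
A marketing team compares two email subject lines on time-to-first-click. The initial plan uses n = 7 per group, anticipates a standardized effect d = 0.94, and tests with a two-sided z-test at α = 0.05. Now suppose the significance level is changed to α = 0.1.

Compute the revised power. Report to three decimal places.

Power ≈ 0.546

δ = d·√(n/2) = 0.94 × √(7/2) = 1.7586 (unchanged). New critical value: z_{0.05} = 1.645.
Revised power = Φ(δ − 1.645) + Φ(−δ − 1.645) = Φ(0.114) + Φ(-3.403) = 0.5453 + 0.0003 = 0.5456.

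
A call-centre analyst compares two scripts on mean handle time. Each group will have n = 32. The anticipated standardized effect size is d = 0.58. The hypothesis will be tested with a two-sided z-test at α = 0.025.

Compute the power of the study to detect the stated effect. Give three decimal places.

Power ≈ 0.531

Noncentrality parameter: δ = d·√(n/2) = 0.58 × √(32/2) = 2.3200
Critical value for a two-sided test at α = 0.025: z_{α/2} = 2.241.
Power = Φ(δ − 2.241) + Φ(−δ − 2.241) = Φ(0.079) + Φ(-4.561) = 0.5313 + 0.0000 = 0.5313.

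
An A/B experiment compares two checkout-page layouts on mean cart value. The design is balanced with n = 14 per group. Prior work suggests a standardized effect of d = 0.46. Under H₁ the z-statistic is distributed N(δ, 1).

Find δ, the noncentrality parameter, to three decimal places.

The noncentrality parameter scales effect size by the design's sample-size factor: δ = d·√(n/2) = 0.46 × √(14/2) = 1.2170

δ ≈ 1.217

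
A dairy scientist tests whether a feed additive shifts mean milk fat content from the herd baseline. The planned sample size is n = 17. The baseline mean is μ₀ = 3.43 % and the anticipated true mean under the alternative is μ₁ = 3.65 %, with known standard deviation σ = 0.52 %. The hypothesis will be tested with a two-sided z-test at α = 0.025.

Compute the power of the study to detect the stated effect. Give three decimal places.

Power ≈ 0.310

Standardized effect: d = |μ₁ − μ₀| / σ = |3.65 − 3.43| / 0.52 = 0.4231
Noncentrality parameter: δ = d·√n = 0.4231 × √17 = 1.7444
Two-sided α = 0.025 → critical value z_{0.0125} = 2.241.
Power = Φ(δ − 2.241) + Φ(−δ − 2.241) = Φ(-0.497) + Φ(-3.986) = 0.3096 + 0.0000 = 0.3096.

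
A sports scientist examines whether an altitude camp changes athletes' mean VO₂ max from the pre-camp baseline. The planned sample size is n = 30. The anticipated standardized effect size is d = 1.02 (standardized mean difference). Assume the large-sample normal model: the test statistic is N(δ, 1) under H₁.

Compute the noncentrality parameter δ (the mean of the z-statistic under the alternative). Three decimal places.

δ ≈ 5.587

δ = d·√n = 1.02 × √30 = 5.5868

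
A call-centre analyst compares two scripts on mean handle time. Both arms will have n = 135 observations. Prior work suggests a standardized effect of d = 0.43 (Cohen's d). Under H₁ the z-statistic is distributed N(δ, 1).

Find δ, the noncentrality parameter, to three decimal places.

The noncentrality parameter scales effect size by the design's sample-size factor: δ = d·√(n/2) = 0.43 × √(135/2) = 3.5328

δ ≈ 3.533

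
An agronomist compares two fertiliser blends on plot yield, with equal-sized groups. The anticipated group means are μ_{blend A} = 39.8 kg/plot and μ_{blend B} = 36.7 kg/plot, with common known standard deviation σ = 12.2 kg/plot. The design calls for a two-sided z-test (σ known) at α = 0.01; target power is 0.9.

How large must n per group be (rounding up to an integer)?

n = 461 per group

Standardized effect: d = |μ_{blend A} − μ_{blend B}| / σ = |39.8 − 36.7| / 12.2 = 0.2541
For power 0.9 need Φ(δ − z_{0.005}) = 0.9, so δ = z_{0.005} + z_{0.10} = 2.576 + 1.282 = 3.857.
(For δ > 0 the lower-tail rejection region contributes negligibly to power, so the one-term inversion is standard.)
δ = d·√(n/2) ⇒ n = 2(δ/d)² = 2 × (3.857 / 0.2541)² = 460.90.
Rounding up, n = 461 per group.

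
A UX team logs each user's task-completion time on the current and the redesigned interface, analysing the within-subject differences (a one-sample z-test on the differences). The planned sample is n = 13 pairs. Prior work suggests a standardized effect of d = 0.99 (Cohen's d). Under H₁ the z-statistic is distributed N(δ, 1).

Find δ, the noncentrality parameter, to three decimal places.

δ = d·√n = 0.99 × √13 = 3.5695

δ ≈ 3.569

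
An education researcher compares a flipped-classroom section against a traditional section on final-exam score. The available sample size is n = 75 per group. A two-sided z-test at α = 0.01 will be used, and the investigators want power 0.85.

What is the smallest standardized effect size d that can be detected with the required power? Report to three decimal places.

Need Φ(δ − 2.576) = 0.85, so δ = 2.576 + 1.036 = 3.612.
(Lower-tail contribution to power is negligible for δ > 0.)
δ = d·√(n/2) ⇒ d = δ/√(n/2) = 3.612/√(75/2) = 0.5899.

d ≈ 0.590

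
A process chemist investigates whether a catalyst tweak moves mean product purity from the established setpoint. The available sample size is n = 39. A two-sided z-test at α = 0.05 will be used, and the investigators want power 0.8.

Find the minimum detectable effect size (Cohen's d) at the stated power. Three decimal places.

d ≈ 0.449

Need Φ(δ − 1.960) = 0.8, so δ = 1.960 + 0.842 = 2.802.
(The second rejection-region term Φ(−δ − z_{α/2}) is negligible and dropped.)
δ = d·√n ⇒ d = δ/√n = 2.802/√39 = 0.4486.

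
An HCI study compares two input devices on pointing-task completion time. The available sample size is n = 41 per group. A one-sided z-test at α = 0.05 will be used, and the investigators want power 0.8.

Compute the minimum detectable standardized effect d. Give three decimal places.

d ≈ 0.549

Required noncentrality: δ = z_{0.05} + z_{0.20} = 1.645 + 0.842 = 2.486.
δ = d·√(n/2) ⇒ d = δ/√(n/2) = 2.486/√(41/2) = 0.5492.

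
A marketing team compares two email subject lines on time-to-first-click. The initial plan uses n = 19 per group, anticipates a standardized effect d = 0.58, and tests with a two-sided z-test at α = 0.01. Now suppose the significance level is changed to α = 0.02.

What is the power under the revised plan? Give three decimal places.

δ = d·√(n/2) = 0.58 × √(19/2) = 1.7877 (unchanged). New critical value: z_{0.01} = 2.326.
Revised power = Φ(δ − 2.326) + Φ(−δ − 2.326) = Φ(-0.539) + Φ(-4.114) = 0.2951 + 0.0000 = 0.2951.

Power ≈ 0.295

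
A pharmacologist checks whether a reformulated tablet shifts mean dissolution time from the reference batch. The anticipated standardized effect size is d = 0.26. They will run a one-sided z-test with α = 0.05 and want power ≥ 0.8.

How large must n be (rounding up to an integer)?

n = 92

Set Φ(δ − 1.645) = 0.8; then δ − 1.645 = Φ⁻¹(0.8) = 0.842, giving δ = 2.486.
δ = d·√n ⇒ n = (δ/d)² = (2.486 / 0.26)² = 91.46.
Rounding up, n = 92.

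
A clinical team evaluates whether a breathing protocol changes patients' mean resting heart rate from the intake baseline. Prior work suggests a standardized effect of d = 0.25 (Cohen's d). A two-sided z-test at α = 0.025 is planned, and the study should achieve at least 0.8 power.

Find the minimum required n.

n = 153

For power 0.8 need Φ(δ − z_{0.0125}) = 0.8, so δ = z_{0.0125} + z_{0.20} = 2.241 + 0.842 = 3.083.
(Ignoring the negligible lower-tail rejection probability gives the usual closed-form inversion.)
δ = d·√n ⇒ n = (δ/d)² = (3.083 / 0.25)² = 152.08.
Rounding up, n = 153.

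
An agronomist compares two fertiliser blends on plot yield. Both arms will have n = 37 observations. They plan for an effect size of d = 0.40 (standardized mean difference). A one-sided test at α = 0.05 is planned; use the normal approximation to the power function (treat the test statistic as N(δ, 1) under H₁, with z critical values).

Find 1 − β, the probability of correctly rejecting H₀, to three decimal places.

Power ≈ 0.530

Noncentrality parameter: δ = d·√(n/2) = 0.40 × √(37/2) = 1.7205
Critical value for a one-sided test at α = 0.05: z_α = 1.645.
Power = Φ(δ − 1.645) = Φ(0.076) = 0.5301.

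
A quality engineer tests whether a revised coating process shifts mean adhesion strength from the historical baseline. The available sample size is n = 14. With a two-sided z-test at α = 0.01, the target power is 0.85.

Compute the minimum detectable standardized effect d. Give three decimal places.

d ≈ 0.965

Need Φ(δ − 2.576) = 0.85, so δ = 2.576 + 1.036 = 3.612.
(Lower-tail contribution to power is negligible for δ > 0.)
δ = d·√n ⇒ d = δ/√n = 3.612/√14 = 0.9654.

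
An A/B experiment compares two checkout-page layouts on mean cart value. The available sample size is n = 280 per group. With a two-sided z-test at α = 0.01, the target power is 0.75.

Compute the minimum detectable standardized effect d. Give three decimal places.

d ≈ 0.275

Need Φ(δ − 2.576) = 0.75, so δ = 2.576 + 0.674 = 3.250.
(The second rejection-region term Φ(−δ − z_{α/2}) is negligible and dropped.)
δ = d·√(n/2) ⇒ d = δ/√(n/2) = 3.250/√(280/2) = 0.2747.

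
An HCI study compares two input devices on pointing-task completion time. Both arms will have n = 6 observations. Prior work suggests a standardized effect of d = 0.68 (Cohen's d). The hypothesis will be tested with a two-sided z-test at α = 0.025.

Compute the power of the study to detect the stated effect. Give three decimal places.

Power ≈ 0.144

Noncentrality parameter: δ = d·√(n/2) = 0.68 × √(6/2) = 1.1778
Two-sided α = 0.025 → critical value z_{0.0125} = 2.241.
Power = Φ(δ − 2.241) + Φ(−δ − 2.241) = Φ(-1.064) + Φ(-3.419) = 0.1438 + 0.0003 = 0.1441.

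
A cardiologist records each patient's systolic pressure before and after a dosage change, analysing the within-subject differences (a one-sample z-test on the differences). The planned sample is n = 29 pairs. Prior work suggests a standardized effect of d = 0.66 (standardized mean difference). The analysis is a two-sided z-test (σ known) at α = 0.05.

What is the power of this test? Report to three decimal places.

Noncentrality parameter: δ = d·√n = 0.66 × √29 = 3.5542
Two-sided α = 0.05 → critical value z_{0.025} = 1.960.
Power = Φ(δ − 1.960) + Φ(−δ − 1.960) = Φ(1.594) + Φ(-5.514) = 0.9446 + 0.0000 = 0.9446.

Power ≈ 0.945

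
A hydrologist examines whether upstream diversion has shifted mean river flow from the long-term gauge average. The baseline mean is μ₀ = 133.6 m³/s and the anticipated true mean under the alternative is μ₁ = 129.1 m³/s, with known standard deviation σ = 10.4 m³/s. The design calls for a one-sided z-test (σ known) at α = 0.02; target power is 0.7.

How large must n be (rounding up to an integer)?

Standardized effect: d = |μ₁ − μ₀| / σ = |129.1 − 133.6| / 10.4 = 0.4327
Set Φ(δ − 2.054) = 0.7; then δ − 2.054 = Φ⁻¹(0.7) = 0.524, giving δ = 2.578.
δ = d·√n ⇒ n = (δ/d)² = (2.578 / 0.4327)² = 35.50.
Round up to the next whole unit.

n = 36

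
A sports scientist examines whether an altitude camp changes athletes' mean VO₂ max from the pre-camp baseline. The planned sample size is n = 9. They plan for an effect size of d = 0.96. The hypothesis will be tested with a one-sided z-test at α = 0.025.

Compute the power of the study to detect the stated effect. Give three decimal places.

Power ≈ 0.821

Noncentrality parameter: δ = d·√n = 0.96 × √9 = 2.8800
Critical value for a one-sided test at α = 0.025: z_α = 1.960.
Power = P(Z > 1.960 − δ) = Φ(0.920) = 0.8212.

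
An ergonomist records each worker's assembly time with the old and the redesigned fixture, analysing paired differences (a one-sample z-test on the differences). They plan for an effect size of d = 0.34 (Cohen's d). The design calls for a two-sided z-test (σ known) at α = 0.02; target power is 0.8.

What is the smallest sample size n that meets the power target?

n = 87

Set Φ(δ − 2.326) = 0.8; then δ − 2.326 = Φ⁻¹(0.8) = 0.842, giving δ = 3.168.
(The Φ(−δ − z_{α/2}) term is vanishingly small for δ > 0 and is dropped in the standard sample-size formula.)
δ = d·√n ⇒ n = (δ/d)² = (3.168 / 0.34)² = 86.82.
Round up to the next whole unit.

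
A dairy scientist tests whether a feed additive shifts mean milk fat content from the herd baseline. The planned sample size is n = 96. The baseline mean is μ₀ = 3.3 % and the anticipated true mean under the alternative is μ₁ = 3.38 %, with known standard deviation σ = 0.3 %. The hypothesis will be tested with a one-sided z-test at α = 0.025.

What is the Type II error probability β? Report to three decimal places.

β ≈ 0.257

Standardized effect: d = |μ₁ − μ₀| / σ = |3.38 − 3.3| / 0.3 = 0.2667
Noncentrality parameter: δ = d·√n = 0.2667 × √96 = 2.6128
Critical value for a one-sided test at α = 0.025: z_α = 1.960.
Power = P(Z > 1.960 − δ) = Φ(0.653) = 0.7431.
Type II error: β = 1 − power = 1 − 0.7431 = 0.2569.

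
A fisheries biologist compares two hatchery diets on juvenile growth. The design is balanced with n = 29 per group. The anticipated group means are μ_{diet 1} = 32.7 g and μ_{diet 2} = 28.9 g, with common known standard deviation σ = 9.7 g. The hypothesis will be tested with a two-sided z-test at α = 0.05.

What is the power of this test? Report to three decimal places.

Standardized effect: d = |μ_{diet 1} − μ_{diet 2}| / σ = |32.7 − 28.9| / 9.7 = 0.3918
Noncentrality parameter: δ = d·√(n/2) = 0.3918 × √(29/2) = 1.4917
Critical value for a two-sided test at α = 0.05: z_{α/2} = 1.960.
Power = Φ(δ − 1.960) + Φ(−δ − 1.960) = Φ(-0.468) + Φ(-3.452) = 0.3198 + 0.0003 = 0.3201.

Power ≈ 0.320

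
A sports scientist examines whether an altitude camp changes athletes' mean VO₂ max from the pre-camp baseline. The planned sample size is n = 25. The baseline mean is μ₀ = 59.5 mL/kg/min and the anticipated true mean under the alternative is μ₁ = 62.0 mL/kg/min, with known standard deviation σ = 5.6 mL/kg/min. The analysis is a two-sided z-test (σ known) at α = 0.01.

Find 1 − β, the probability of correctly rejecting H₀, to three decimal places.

Standardized effect: d = |μ₁ − μ₀| / σ = |62.0 − 59.5| / 5.6 = 0.4464
Noncentrality parameter: δ = d·√n = 0.4464 × √25 = 2.2321
Two-sided α = 0.01 → critical value z_{0.005} = 2.576.
Power = Φ(δ − 2.576) + Φ(−δ − 2.576) = Φ(-0.344) + Φ(-4.808) = 0.3655 + 0.0000 = 0.3655.

Power ≈ 0.366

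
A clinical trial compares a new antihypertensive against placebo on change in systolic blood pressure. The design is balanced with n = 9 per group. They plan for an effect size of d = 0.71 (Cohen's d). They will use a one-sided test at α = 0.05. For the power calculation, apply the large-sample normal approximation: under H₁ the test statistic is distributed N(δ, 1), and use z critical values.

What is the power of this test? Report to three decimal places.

Noncentrality parameter: λ = d·√(n/2) = 0.71 × √(9/2) = 1.5061
One-sided α = 0.05 → critical value z_{0.05} = 1.645.
Power = P(Z > 1.645 − λ) = Φ(-0.139) = 0.4448.

Power ≈ 0.445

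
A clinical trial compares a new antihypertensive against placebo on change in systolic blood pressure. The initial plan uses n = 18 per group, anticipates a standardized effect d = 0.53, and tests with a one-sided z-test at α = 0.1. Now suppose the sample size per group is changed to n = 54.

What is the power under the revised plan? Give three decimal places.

Power ≈ 0.930

With n = 54 per group: δ = d·√(n/2) = 0.53 × √(54/2) = 2.7540. Critical value z_{0.1} = 1.282.
Revised power = P(Z > 1.282 − δ) = Φ(1.472) = 0.9295.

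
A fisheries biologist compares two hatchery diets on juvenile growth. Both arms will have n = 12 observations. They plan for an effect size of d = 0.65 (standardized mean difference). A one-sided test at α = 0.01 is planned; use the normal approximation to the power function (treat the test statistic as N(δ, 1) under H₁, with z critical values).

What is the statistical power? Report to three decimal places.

Noncentrality parameter: δ = d·√(n/2) = 0.65 × √(12/2) = 1.5922
Critical value for a one-sided test at α = 0.01: z_α = 2.326.
Power = P(Z > 2.326 − δ) = Φ(-0.734) = 0.2314.

Power ≈ 0.231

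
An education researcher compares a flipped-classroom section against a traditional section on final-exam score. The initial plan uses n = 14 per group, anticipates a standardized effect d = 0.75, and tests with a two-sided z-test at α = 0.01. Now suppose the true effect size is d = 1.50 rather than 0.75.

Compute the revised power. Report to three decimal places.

With d = 1.50: δ = d·√(n/2) = 1.50 × √(14/2) = 3.9686. Critical value z_{0.005} = 2.576.
Revised power = Φ(δ − 2.576) + Φ(−δ − 2.576) = Φ(1.393) + Φ(-6.544) = 0.9182 + 0.0000 = 0.9182.

Power ≈ 0.918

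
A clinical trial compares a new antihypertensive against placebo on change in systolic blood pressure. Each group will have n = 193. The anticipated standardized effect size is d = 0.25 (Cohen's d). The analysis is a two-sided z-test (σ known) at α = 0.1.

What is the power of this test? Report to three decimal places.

Noncentrality parameter: δ = d·√(n/2) = 0.25 × √(193/2) = 2.4559
Critical value for a two-sided test at α = 0.1: z_{α/2} = 1.645.
Power = Φ(δ − 1.645) + Φ(−δ − 1.645) = Φ(0.811) + Φ(-4.101) = 0.7913 + 0.0000 = 0.7913.

Power ≈ 0.791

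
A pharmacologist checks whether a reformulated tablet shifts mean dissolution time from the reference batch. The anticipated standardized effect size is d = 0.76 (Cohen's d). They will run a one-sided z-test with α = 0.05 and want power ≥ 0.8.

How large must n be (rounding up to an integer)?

Set Φ(δ − 1.645) = 0.8; then δ − 1.645 = Φ⁻¹(0.8) = 0.842, giving δ = 2.486.
δ = d·√n ⇒ n = (δ/d)² = (2.486 / 0.76)² = 10.70.
Round up to the next whole unit.

n = 11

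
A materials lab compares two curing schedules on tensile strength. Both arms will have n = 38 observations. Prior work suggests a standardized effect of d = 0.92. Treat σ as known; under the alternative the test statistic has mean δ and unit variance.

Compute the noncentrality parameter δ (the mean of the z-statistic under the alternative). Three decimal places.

δ = d·√(n/2) = 0.92 × √(38/2) = 4.0102

δ ≈ 4.010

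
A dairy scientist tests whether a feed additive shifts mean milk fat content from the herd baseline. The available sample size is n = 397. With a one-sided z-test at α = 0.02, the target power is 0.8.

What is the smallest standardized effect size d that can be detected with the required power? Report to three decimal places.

Need Φ(δ − 2.054) = 0.8, so δ = 2.054 + 0.842 = 2.895.
δ = d·√n ⇒ d = δ/√n = 2.895/√397 = 0.1453.

d ≈ 0.145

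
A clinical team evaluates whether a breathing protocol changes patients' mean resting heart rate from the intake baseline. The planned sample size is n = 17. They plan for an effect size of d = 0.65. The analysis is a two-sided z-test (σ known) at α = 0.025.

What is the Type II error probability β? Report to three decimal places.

β ≈ 0.330

Noncentrality parameter: δ = d·√n = 0.65 × √17 = 2.6800
Critical value for a two-sided test at α = 0.025: z_{α/2} = 2.241.
Power = Φ(δ − 2.241) + Φ(−δ − 2.241) = Φ(0.439) + Φ(-4.921) = 0.6695 + 0.0000 = 0.6695.
Type II error: β = 1 − power = 1 − 0.6695 = 0.3305.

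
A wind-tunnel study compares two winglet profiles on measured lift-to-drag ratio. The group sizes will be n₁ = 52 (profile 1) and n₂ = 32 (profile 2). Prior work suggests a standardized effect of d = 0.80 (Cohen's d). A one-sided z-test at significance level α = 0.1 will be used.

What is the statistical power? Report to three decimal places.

Noncentrality parameter: δ = d / √(1/n₁ + 1/n₂) = 0.80 / √(1/52 + 1/32) = 3.5606
Critical value for a one-sided test at α = 0.1: z_α = 1.282.
Power = P(Z > 1.282 − δ) = Φ(2.279) = 0.9887.

Power ≈ 0.989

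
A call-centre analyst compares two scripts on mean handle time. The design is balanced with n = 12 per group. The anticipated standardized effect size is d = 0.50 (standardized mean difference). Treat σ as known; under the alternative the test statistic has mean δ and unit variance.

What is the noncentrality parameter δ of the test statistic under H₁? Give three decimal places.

The noncentrality parameter scales effect size by the design's sample-size factor: δ = d·√(n/2) = 0.50 × √(12/2) = 1.2247

δ ≈ 1.225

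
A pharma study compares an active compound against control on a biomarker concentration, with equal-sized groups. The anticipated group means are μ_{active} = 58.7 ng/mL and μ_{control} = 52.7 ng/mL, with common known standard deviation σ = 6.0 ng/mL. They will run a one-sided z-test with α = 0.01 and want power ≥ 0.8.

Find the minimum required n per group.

n = 21 per group

Standardized effect: d = |μ_{active} − μ_{control}| / σ = |58.7 − 52.7| / 6.0 = 1.0000
For power 0.8 need Φ(δ − z_{0.01}) = 0.8, so δ = z_{0.01} + z_{0.20} = 2.326 + 0.842 = 3.168.
δ = d·√(n/2) ⇒ n = 2(δ/d)² = 2 × (3.168 / 1.0000)² = 20.07.
Rounding up, n = 21 per group.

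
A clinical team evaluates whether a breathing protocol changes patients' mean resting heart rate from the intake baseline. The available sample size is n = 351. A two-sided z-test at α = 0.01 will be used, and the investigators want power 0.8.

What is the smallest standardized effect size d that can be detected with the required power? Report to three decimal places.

Required noncentrality: δ = z_{0.005} + z_{0.20} = 2.576 + 0.842 = 3.417.
(Lower-tail contribution to power is negligible for δ > 0.)
δ = d·√n ⇒ d = δ/√n = 3.417/√351 = 0.1824.

d ≈ 0.182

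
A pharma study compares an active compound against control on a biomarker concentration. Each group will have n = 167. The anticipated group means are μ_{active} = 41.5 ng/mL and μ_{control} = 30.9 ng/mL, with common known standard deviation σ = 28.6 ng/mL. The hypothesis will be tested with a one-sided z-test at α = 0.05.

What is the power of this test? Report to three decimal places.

Standardized effect: d = |μ_{active} − μ_{control}| / σ = |41.5 − 30.9| / 28.6 = 0.3706
Noncentrality parameter: δ = d·√(n/2) = 0.3706 × √(167/2) = 3.3867
One-sided α = 0.05 → critical value z_{0.05} = 1.645.
Power = Φ(δ − 1.645) = Φ(1.742) = 0.9592.

Power ≈ 0.959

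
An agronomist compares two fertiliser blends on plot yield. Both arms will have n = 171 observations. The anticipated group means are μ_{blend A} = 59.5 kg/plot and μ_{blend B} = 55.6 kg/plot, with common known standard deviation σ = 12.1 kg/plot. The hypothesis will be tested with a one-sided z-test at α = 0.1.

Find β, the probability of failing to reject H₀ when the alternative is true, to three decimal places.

β ≈ 0.045

Standardized effect: d = |μ_{blend A} − μ_{blend B}| / σ = |59.5 − 55.6| / 12.1 = 0.3223
Noncentrality parameter: δ = d·√(n/2) = 0.3223 × √(171/2) = 2.9803
Critical value for a one-sided test at α = 0.1: z_α = 1.282.
Power = Φ(δ − 1.282) = Φ(1.699) = 0.9553.
Type II error: β = 1 − power = 1 − 0.9553 = 0.0447.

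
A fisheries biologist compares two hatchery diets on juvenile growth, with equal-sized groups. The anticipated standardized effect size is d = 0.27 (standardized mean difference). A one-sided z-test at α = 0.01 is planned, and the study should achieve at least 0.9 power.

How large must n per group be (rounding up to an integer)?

Set Φ(δ − 2.326) = 0.9; then δ − 2.326 = Φ⁻¹(0.9) = 1.282, giving δ = 3.608.
δ = d·√(n/2) ⇒ n = 2(δ/d)² = 2 × (3.608 / 0.27)² = 357.12.
Rounding up, n = 358 per group.

n = 358 per group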